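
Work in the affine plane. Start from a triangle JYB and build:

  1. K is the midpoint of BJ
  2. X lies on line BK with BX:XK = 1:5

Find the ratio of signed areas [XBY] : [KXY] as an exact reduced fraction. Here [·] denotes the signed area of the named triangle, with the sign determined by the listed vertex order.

Set J = (0, 0), Y = (1, 0), B = (0, 1); any affine frame gives the same invariant.
1. K is the midpoint of BJ ⇒ K = (0, 1/2)
2. X lies on line BK with BX:XK = 1:5 ⇒ X = (0, 11/12)
2·[XBY] = -1/12, 2·[KXY] = -5/12
[XBY]:[KXY] = -1/12:-5/12 = 1/5

[XBY]:[KXY] = 1/5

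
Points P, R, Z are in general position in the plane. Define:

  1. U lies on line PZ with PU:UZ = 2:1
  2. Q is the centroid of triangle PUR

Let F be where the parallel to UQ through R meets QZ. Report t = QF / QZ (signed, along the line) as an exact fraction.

Choose coordinates P = (0, 0), R = (1, 0), Z = (0, 1).
1. U lies on line PZ with PU:UZ = 2:1 ⇒ U = (0, 2/3)
2. Q is the centroid of triangle PUR ⇒ Q = (1/3, 2/9)
through R parallel to UQ: direction (1/3, -4/9); meets QZ at F = (-1/3, 16/9)
F = Q + t·(Z−Q) with t = 2

t = 2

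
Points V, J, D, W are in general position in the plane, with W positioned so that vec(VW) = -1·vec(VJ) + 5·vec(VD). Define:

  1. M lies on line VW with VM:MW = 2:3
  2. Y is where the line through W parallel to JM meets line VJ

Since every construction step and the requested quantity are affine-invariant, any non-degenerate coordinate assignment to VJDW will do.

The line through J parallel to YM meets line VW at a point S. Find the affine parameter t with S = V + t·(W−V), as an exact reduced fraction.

t = 4/25

Assign V = (0, 0), J = (1, 0), D = (0, 1), W = (-1, 5) — the answer is frame-independent, so this choice is without loss of generality.
1. M lies on line VW with VM:MW = 2:3 ⇒ M = (-2/5, 2)
2. Y is where the line through W parallel to JM meets line VJ ⇒ Y = (5/2, 0)
through J parallel to YM: direction (-29/10, 2); meets VW at S = (-4/25, 4/5)
S = V + t·(W−V) with t = 4/25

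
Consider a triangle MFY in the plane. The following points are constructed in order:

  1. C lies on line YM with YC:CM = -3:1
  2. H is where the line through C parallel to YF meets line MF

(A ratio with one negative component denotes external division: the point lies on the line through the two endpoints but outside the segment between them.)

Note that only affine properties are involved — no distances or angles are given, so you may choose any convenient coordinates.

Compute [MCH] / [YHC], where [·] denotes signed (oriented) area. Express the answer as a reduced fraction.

Work in coordinates with M = (0, 0), F = (1, 0), Y = (0, 1).
1. C lies on line YM with YC:CM = -3:1 ⇒ C = (0, -1/2)
2. H is where the line through C parallel to YF meets line MF ⇒ H = (-1/2, 0)
2·[MCH] = -1/4, 2·[YHC] = 3/4
[MCH]:[YHC] = -1/4:3/4 = -1/3

[MCH]:[YHC] = -1/3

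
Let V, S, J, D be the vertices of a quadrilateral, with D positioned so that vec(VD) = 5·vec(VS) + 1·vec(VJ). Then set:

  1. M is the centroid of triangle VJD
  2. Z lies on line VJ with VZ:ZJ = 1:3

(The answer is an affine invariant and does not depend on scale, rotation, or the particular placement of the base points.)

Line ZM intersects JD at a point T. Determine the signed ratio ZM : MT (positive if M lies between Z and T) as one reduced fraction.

ZM:MT = 5/4

Set V = (0, 0), S = (1, 0), J = (0, 1), D = (5, 1); any affine frame gives the same invariant.
1. M is the centroid of triangle VJD ⇒ M = (5/3, 2/3)
2. Z lies on line VJ with VZ:ZJ = 1:3 ⇒ Z = (0, 1/4)
line ZM meets JD at T = (3, 1)
M = Z + t·(T−Z) with t = 5/9, so ZM:MT = 5/9:4/9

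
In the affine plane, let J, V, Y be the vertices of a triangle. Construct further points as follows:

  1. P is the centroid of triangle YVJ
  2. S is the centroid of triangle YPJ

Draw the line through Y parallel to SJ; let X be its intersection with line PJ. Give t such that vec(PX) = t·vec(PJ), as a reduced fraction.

t = 2

Assign J = (0, 0), V = (1, 0), Y = (0, 1) — the answer is frame-independent, so this choice is without loss of generality.
1. P is the centroid of triangle YVJ ⇒ P = (1/3, 1/3)
2. S is the centroid of triangle YPJ ⇒ S = (1/9, 4/9)
through Y parallel to SJ: direction (-1/9, -4/9); meets PJ at X = (-1/3, -1/3)
X = P + t·(J−P) with t = 2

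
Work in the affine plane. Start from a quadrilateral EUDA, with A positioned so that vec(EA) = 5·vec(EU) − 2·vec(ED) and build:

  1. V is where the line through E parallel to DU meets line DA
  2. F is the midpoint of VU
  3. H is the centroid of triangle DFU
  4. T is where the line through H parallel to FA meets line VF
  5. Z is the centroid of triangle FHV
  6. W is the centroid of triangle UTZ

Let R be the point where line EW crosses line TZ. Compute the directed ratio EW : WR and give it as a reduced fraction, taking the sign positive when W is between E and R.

EW:WR = -173/8

Set E = (0, 0), U = (1, 0), D = (0, 1), A = (5, -2); any affine frame gives the same invariant.
1. V is where the line through E parallel to DU meets line DA ⇒ V = (-5/2, 5/2)
2. F is the midpoint of VU ⇒ F = (-3/4, 5/4)
3. H is the centroid of triangle DFU ⇒ H = (1/12, 3/4)
4. T is where the line through H parallel to FA meets line VF ⇒ T = (-5/9, 10/9)
5. Z is the centroid of triangle FHV ⇒ Z = (-19/18, 3/2)
6. W is the centroid of triangle UTZ ⇒ W = (-11/54, 47/54)
line EW meets TZ at R = (-605/3114, 2585/3114)
W = E + t·(R−E) with t = 173/165, so EW:WR = 173/165:-8/165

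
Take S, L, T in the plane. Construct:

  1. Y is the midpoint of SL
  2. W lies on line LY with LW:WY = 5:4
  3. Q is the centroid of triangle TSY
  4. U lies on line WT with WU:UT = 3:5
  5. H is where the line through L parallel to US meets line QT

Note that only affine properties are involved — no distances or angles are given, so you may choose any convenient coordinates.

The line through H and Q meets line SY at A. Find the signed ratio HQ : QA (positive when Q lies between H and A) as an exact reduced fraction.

HQ:QA = -400/157

Work in coordinates with S = (0, 0), L = (1, 0), T = (0, 1).
1. Y is the midpoint of SL ⇒ Y = (1/2, 0)
2. W lies on line LY with LW:WY = 5:4 ⇒ W = (13/18, 0)
3. Q is the centroid of triangle TSY ⇒ Q = (1/6, 1/3)
4. U lies on line WT with WU:UT = 3:5 ⇒ U = (65/144, 3/8)
5. H is where the line through L parallel to US meets line QT ⇒ H = (119/314, -81/157)
line HQ meets SY at A = (1/4, 0)
Q = H + t·(A−H) with t = 400/243, so HQ:QA = 400/243:-157/243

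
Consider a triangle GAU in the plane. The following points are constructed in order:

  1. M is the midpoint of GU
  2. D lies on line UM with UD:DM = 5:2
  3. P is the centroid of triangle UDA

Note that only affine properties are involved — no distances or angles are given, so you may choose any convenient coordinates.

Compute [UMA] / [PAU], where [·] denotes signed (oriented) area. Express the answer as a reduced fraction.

[UMA]:[PAU] = 21/5

Assign G = (0, 0), A = (1, 0), U = (0, 1) — the answer is frame-independent, so this choice is without loss of generality.
1. M is the midpoint of GU ⇒ M = (0, 1/2)
2. D lies on line UM with UD:DM = 5:2 ⇒ D = (0, 9/14)
3. P is the centroid of triangle UDA ⇒ P = (1/3, 23/42)
2·[UMA] = 1/2, 2·[PAU] = 5/42
[UMA]:[PAU] = 1/2:5/42 = 21/5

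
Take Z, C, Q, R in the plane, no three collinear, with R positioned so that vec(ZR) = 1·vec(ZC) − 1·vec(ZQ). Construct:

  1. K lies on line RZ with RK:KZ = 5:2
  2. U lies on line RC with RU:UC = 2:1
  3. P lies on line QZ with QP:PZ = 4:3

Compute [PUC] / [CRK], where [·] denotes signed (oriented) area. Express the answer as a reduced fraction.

Work in coordinates with Z = (0, 0), C = (1, 0), Q = (0, 1), R = (1, -1).
1. K lies on line RZ with RK:KZ = 5:2 ⇒ K = (2/7, -2/7)
2. U lies on line RC with RU:UC = 2:1 ⇒ U = (1, -1/3)
3. P lies on line QZ with QP:PZ = 4:3 ⇒ P = (0, 3/7)
2·[PUC] = 1/3, 2·[CRK] = -5/7
[PUC]:[CRK] = 1/3:-5/7 = -7/15

[PUC]:[CRK] = -7/15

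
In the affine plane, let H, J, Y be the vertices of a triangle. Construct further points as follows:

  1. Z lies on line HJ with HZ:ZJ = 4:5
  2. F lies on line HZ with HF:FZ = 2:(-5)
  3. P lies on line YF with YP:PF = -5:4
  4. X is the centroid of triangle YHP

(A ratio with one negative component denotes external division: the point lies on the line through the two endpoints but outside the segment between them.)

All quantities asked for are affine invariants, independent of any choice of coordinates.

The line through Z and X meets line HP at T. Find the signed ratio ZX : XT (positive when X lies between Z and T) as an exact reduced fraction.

ZX:XT = -23/5

Set H = (0, 0), J = (1, 0), Y = (0, 1); any affine frame gives the same invariant.
1. Z lies on line HJ with HZ:ZJ = 4:5 ⇒ Z = (4/9, 0)
2. F lies on line HZ with HF:FZ = 2:(-5) ⇒ F = (-8/27, 0)
3. P lies on line YF with YP:PF = -5:4 ⇒ P = (-40/27, -4)
4. X is the centroid of triangle YHP ⇒ X = (-40/81, -1)
line ZX meets HP at T = (-20/69, -18/23)
X = Z + t·(T−Z) with t = 23/18, so ZX:XT = 23/18:-5/18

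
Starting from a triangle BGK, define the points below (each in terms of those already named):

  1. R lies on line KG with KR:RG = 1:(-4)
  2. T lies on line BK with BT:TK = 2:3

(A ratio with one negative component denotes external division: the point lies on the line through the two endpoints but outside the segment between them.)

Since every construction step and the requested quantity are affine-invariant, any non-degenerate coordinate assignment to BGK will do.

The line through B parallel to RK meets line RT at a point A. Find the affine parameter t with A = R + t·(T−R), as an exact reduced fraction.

Work in coordinates with B = (0, 0), G = (1, 0), K = (0, 1).
1. R lies on line KG with KR:RG = 1:(-4) ⇒ R = (-1/3, 4/3)
2. T lies on line BK with BT:TK = 2:3 ⇒ T = (0, 2/5)
through B parallel to RK: direction (1/3, -1/3); meets RT at A = (2/9, -2/9)
A = R + t·(T−R) with t = 5/3

t = 5/3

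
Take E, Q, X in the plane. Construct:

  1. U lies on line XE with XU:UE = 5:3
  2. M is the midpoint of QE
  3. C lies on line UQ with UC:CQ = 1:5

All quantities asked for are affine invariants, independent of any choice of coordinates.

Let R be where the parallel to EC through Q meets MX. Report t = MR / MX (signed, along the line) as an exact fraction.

t = -15/31

Assign E = (0, 0), Q = (1, 0), X = (0, 1) — the answer is frame-independent, so this choice is without loss of generality.
1. U lies on line XE with XU:UE = 5:3 ⇒ U = (0, 3/8)
2. M is the midpoint of QE ⇒ M = (1/2, 0)
3. C lies on line UQ with UC:CQ = 1:5 ⇒ C = (1/6, 5/16)
through Q parallel to EC: direction (1/6, 5/16); meets MX at R = (23/31, -15/31)
R = M + t·(X−M) with t = -15/31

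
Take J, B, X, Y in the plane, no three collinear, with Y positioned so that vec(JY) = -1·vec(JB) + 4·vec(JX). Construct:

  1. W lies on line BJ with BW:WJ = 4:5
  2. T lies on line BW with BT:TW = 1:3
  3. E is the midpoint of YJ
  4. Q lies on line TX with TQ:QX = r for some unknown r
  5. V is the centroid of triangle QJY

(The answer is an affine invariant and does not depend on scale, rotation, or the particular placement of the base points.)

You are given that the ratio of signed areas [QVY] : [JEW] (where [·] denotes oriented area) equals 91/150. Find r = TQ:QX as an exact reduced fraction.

Set J = (0, 0), B = (1, 0), X = (0, 1), Y = (-1, 4); any affine frame gives the same invariant.
1. W lies on line BJ with BW:WJ = 4:5 ⇒ W = (5/9, 0)
2. T lies on line BW with BT:TW = 1:3 ⇒ T = (8/9, 0)
3. E is the midpoint of YJ ⇒ E = (-1/2, 2)
4. With TQ:QX = r, write λ = r/(r+1) so Q = T + λ·(X−T); Q is affine-linear in λ
5. V is the centroid of triangle QJY ⇒ V is an affine combination of earlier points and hence also affine-linear in λ
Every point depending on Q is an affine combination of Q and λ-independent points, so each such coordinate is linear in λ; the λ² term in each signed area is a multiple of (X−T)×(X−T) = 0, so 2·[QVY] and 2·[JEW] are each linear in λ. Evaluating at λ=0 and λ=1:
  2·[QVY] = 23/27·λ − 32/27,   2·[JEW] = -10/9
So [QVY]:[JEW] = (23/27·λ − 32/27) / (-10/9). Setting this equal to 91/150:
  23/27·λ − 32/27 = 91/150·(-10/9)  ⇒  λ = 3/5
Then r = λ/(1−λ) = (3/5)/(2/5) = 3/2. Check: with r = 3/2, Q = (16/45, 3/5) and [QVY]:[JEW] = 91/150 as required.

r = 3/2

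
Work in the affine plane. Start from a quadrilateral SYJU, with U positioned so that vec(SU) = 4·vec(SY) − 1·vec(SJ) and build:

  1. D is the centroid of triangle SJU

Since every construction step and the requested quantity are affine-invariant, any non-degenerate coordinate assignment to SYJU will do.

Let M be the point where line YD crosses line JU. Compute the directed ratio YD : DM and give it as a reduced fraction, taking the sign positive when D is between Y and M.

YD:DM = 1/2

Set S = (0, 0), Y = (1, 0), J = (0, 1), U = (4, -1); any affine frame gives the same invariant.
1. D is the centroid of triangle SJU ⇒ D = (4/3, 0)
line YD meets JU at M = (2, 0)
D = Y + t·(M−Y) with t = 1/3, so YD:DM = 1/3:2/3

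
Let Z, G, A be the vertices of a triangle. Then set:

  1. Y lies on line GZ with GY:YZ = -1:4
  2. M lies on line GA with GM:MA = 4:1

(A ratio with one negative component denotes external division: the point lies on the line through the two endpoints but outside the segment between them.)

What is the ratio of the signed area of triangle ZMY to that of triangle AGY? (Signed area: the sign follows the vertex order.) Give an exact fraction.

[ZMY]:[AGY] = -16/5

Choose coordinates Z = (0, 0), G = (1, 0), A = (0, 1).
1. Y lies on line GZ with GY:YZ = -1:4 ⇒ Y = (4/3, 0)
2. M lies on line GA with GM:MA = 4:1 ⇒ M = (1/5, 4/5)
2·[ZMY] = -16/15, 2·[AGY] = 1/3
[ZMY]:[AGY] = -16/15:1/3 = -16/5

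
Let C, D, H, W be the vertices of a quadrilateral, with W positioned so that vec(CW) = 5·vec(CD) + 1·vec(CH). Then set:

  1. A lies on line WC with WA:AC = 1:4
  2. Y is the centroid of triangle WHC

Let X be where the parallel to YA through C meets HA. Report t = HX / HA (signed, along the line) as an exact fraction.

Choose coordinates C = (0, 0), D = (1, 0), H = (0, 1), W = (5, 1).
1. A lies on line WC with WA:AC = 1:4 ⇒ A = (4, 4/5)
2. Y is the centroid of triangle WHC ⇒ Y = (5/3, 2/3)
through C parallel to YA: direction (7/3, 2/15); meets HA at X = (28/3, 8/15)
X = H + t·(A−H) with t = 7/3

t = 7/3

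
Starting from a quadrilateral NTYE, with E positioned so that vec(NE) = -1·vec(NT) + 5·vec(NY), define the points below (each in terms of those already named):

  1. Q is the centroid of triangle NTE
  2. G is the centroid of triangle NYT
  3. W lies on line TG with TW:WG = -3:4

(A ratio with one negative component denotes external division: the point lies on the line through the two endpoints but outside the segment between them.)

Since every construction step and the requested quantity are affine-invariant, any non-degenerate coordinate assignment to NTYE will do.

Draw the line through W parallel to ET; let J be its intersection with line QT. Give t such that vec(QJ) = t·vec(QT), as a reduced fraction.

Set N = (0, 0), T = (1, 0), Y = (0, 1), E = (-1, 5); any affine frame gives the same invariant.
1. Q is the centroid of triangle NTE ⇒ Q = (0, 5/3)
2. G is the centroid of triangle NYT ⇒ G = (1/3, 1/3)
3. W lies on line TG with TW:WG = -3:4 ⇒ W = (3, -1)
through W parallel to ET: direction (2, -5); meets QT at J = (29/5, -8)
J = Q + t·(T−Q) with t = 29/5

t = 29/5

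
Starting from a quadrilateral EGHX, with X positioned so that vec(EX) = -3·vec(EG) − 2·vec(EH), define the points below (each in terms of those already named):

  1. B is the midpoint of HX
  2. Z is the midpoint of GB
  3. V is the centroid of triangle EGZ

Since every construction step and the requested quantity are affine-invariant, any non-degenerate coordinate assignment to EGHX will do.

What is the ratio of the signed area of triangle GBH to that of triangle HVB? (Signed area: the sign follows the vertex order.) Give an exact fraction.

Assign E = (0, 0), G = (1, 0), H = (0, 1), X = (-3, -2) — the answer is frame-independent, so this choice is without loss of generality.
1. B is the midpoint of HX ⇒ B = (-3/2, -1/2)
2. Z is the midpoint of GB ⇒ Z = (-1/4, -1/4)
3. V is the centroid of triangle EGZ ⇒ V = (1/4, -1/12)
2·[GBH] = -3, 2·[HVB] = -2
[GBH]:[HVB] = -3:-2 = 3/2

[GBH]:[HVB] = 3/2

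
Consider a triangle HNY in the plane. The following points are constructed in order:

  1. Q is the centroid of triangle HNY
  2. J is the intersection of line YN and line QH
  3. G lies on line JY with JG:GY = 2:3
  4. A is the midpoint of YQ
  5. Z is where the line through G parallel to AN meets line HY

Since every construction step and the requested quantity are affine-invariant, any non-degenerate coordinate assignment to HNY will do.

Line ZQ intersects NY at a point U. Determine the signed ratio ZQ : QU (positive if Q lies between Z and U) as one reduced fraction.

ZQ:QU = -41/50

Work in coordinates with H = (0, 0), N = (1, 0), Y = (0, 1).
1. Q is the centroid of triangle HNY ⇒ Q = (1/3, 1/3)
2. J is the intersection of line YN and line QH ⇒ J = (1/2, 1/2)
3. G lies on line JY with JG:GY = 2:3 ⇒ G = (3/10, 7/10)
4. A is the midpoint of YQ ⇒ A = (1/6, 2/3)
5. Z is where the line through G parallel to AN meets line HY ⇒ Z = (0, 47/50)
line ZQ meets NY at U = (-3/41, 44/41)
Q = Z + t·(U−Z) with t = -41/9, so ZQ:QU = -41/9:50/9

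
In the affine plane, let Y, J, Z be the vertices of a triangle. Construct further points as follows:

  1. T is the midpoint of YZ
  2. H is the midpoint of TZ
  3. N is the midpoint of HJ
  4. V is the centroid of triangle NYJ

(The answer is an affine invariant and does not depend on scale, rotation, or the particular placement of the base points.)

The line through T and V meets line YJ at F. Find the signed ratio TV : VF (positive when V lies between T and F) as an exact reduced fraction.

Assign Y = (0, 0), J = (1, 0), Z = (0, 1) — the answer is frame-independent, so this choice is without loss of generality.
1. T is the midpoint of YZ ⇒ T = (0, 1/2)
2. H is the midpoint of TZ ⇒ H = (0, 3/4)
3. N is the midpoint of HJ ⇒ N = (1/2, 3/8)
4. V is the centroid of triangle NYJ ⇒ V = (1/2, 1/8)
line TV meets YJ at F = (2/3, 0)
V = T + t·(F−T) with t = 3/4, so TV:VF = 3/4:1/4

TV:VF = 3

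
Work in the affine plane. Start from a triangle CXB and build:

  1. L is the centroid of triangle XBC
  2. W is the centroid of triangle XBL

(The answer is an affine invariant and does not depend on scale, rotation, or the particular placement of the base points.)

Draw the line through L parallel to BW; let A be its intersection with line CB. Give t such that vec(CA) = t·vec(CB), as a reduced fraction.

t = 3/4

Work in coordinates with C = (0, 0), X = (1, 0), B = (0, 1).
1. L is the centroid of triangle XBC ⇒ L = (1/3, 1/3)
2. W is the centroid of triangle XBL ⇒ W = (4/9, 4/9)
through L parallel to BW: direction (4/9, -5/9); meets CB at A = (0, 3/4)
A = C + t·(B−C) with t = 3/4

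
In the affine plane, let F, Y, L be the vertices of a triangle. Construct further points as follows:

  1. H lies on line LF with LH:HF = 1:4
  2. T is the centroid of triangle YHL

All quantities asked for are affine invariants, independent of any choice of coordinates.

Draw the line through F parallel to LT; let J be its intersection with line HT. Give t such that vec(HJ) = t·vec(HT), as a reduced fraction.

t = -4

Choose coordinates F = (0, 0), Y = (1, 0), L = (0, 1).
1. H lies on line LF with LH:HF = 1:4 ⇒ H = (0, 4/5)
2. T is the centroid of triangle YHL ⇒ T = (1/3, 3/5)
through F parallel to LT: direction (1/3, -2/5); meets HT at J = (-4/3, 8/5)
J = H + t·(T−H) with t = -4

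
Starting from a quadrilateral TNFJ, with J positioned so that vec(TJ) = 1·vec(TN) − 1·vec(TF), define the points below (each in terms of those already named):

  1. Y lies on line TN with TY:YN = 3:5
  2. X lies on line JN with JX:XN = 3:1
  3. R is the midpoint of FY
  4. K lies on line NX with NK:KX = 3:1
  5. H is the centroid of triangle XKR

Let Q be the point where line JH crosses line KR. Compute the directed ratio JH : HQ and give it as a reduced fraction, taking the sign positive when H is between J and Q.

Assign T = (0, 0), N = (1, 0), F = (0, 1), J = (1, -1) — the answer is frame-independent, so this choice is without loss of generality.
1. Y lies on line TN with TY:YN = 3:5 ⇒ Y = (3/8, 0)
2. X lies on line JN with JX:XN = 3:1 ⇒ X = (1, -1/4)
3. R is the midpoint of FY ⇒ R = (3/16, 1/2)
4. K lies on line NX with NK:KX = 3:1 ⇒ K = (1, -3/16)
5. H is the centroid of triangle XKR ⇒ H = (35/48, 1/48)
line JH meets KR at Q = (439/608, 29/608)
H = J + t·(Q−J) with t = 38/39, so JH:HQ = 38/39:1/39

JH:HQ = 38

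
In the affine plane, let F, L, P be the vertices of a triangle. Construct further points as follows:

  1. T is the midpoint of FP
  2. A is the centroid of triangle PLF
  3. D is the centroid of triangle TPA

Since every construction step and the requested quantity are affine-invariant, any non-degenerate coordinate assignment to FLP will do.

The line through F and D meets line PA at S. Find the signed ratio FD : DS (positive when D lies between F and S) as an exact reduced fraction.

Assign F = (0, 0), L = (1, 0), P = (0, 1) — the answer is frame-independent, so this choice is without loss of generality.
1. T is the midpoint of FP ⇒ T = (0, 1/2)
2. A is the centroid of triangle PLF ⇒ A = (1/3, 1/3)
3. D is the centroid of triangle TPA ⇒ D = (1/9, 11/18)
line FD meets PA at S = (2/15, 11/15)
D = F + t·(S−F) with t = 5/6, so FD:DS = 5/6:1/6

FD:DS = 5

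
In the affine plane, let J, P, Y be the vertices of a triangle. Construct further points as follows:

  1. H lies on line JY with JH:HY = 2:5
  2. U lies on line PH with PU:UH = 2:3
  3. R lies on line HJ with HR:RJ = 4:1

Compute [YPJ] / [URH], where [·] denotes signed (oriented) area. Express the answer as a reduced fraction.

[YPJ]:[URH] = 175/24

Work in coordinates with J = (0, 0), P = (1, 0), Y = (0, 1).
1. H lies on line JY with JH:HY = 2:5 ⇒ H = (0, 2/7)
2. U lies on line PH with PU:UH = 2:3 ⇒ U = (3/5, 4/35)
3. R lies on line HJ with HR:RJ = 4:1 ⇒ R = (0, 2/35)
2·[YPJ] = -1, 2·[URH] = -24/175
[YPJ]:[URH] = -1:-24/175 = 175/24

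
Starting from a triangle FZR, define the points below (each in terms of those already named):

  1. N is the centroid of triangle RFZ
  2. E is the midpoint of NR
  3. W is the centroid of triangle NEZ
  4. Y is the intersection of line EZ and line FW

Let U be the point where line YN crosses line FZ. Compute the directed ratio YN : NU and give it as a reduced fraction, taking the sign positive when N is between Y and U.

Work in coordinates with F = (0, 0), Z = (1, 0), R = (0, 1).
1. N is the centroid of triangle RFZ ⇒ N = (1/3, 1/3)
2. E is the midpoint of NR ⇒ E = (1/6, 2/3)
3. W is the centroid of triangle NEZ ⇒ W = (1/2, 1/3)
4. Y is the intersection of line EZ and line FW ⇒ Y = (6/11, 4/11)
line YN meets FZ at U = (-2, 0)
N = Y + t·(U−Y) with t = 1/12, so YN:NU = 1/12:11/12

YN:NU = 1/11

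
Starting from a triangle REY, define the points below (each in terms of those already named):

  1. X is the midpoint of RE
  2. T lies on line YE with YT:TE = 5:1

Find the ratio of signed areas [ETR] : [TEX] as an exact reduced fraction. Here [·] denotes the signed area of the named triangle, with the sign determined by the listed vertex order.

Choose coordinates R = (0, 0), E = (1, 0), Y = (0, 1).
1. X is the midpoint of RE ⇒ X = (1/2, 0)
2. T lies on line YE with YT:TE = 5:1 ⇒ T = (5/6, 1/6)
2·[ETR] = 1/6, 2·[TEX] = -1/12
[ETR]:[TEX] = 1/6:-1/12 = -2

[ETR]:[TEX] = -2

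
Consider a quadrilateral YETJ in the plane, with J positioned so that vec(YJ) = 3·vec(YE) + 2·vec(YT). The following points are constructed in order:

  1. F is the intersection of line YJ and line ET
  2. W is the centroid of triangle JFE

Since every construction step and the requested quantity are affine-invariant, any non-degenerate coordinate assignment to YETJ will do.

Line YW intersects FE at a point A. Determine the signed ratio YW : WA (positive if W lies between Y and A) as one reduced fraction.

Choose coordinates Y = (0, 0), E = (1, 0), T = (0, 1), J = (3, 2).
1. F is the intersection of line YJ and line ET ⇒ F = (3/5, 2/5)
2. W is the centroid of triangle JFE ⇒ W = (23/15, 4/5)
line YW meets FE at A = (23/35, 12/35)
W = Y + t·(A−Y) with t = 7/3, so YW:WA = 7/3:-4/3

YW:WA = -7/4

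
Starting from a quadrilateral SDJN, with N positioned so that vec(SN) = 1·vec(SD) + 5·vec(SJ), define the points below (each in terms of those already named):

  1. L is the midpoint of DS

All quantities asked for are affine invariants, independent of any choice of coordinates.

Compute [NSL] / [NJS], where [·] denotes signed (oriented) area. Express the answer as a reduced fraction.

[NSL]:[NJS] = 5/2

Set S = (0, 0), D = (1, 0), J = (0, 1), N = (1, 5); any affine frame gives the same invariant.
1. L is the midpoint of DS ⇒ L = (1/2, 0)
2·[NSL] = 5/2, 2·[NJS] = 1
[NSL]:[NJS] = 5/2:1 = 5/2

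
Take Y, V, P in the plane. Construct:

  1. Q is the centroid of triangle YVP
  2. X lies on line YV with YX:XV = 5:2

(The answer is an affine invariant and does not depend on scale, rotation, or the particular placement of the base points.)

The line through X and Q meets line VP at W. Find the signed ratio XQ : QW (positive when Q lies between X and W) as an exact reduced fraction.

XQ:QW = -1/7

Set Y = (0, 0), V = (1, 0), P = (0, 1); any affine frame gives the same invariant.
1. Q is the centroid of triangle YVP ⇒ Q = (1/3, 1/3)
2. X lies on line YV with YX:XV = 5:2 ⇒ X = (5/7, 0)
line XQ meets VP at W = (3, -2)
Q = X + t·(W−X) with t = -1/6, so XQ:QW = -1/6:7/6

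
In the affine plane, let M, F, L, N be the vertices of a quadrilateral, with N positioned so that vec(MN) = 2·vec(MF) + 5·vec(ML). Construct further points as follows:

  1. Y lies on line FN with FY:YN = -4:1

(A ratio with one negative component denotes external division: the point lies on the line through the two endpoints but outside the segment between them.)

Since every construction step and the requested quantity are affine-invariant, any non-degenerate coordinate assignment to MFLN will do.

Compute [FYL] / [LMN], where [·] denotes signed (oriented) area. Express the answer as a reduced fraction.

[FYL]:[LMN] = 4

Assign M = (0, 0), F = (1, 0), L = (0, 1), N = (2, 5) — the answer is frame-independent, so this choice is without loss of generality.
1. Y lies on line FN with FY:YN = -4:1 ⇒ Y = (7/3, 20/3)
2·[FYL] = 8, 2·[LMN] = 2
[FYL]:[LMN] = 8:2 = 4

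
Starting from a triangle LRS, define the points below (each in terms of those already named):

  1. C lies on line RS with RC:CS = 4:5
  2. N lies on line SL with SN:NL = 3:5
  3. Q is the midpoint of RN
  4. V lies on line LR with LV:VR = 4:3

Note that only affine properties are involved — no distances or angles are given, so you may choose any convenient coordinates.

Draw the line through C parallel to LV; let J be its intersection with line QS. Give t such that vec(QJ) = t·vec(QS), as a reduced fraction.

Choose coordinates L = (0, 0), R = (1, 0), S = (0, 1).
1. C lies on line RS with RC:CS = 4:5 ⇒ C = (5/9, 4/9)
2. N lies on line SL with SN:NL = 3:5 ⇒ N = (0, 5/8)
3. Q is the midpoint of RN ⇒ Q = (1/2, 5/16)
4. V lies on line LR with LV:VR = 4:3 ⇒ V = (4/7, 0)
through C parallel to LV: direction (4/7, 0); meets QS at J = (40/99, 4/9)
J = Q + t·(S−Q) with t = 19/99

t = 19/99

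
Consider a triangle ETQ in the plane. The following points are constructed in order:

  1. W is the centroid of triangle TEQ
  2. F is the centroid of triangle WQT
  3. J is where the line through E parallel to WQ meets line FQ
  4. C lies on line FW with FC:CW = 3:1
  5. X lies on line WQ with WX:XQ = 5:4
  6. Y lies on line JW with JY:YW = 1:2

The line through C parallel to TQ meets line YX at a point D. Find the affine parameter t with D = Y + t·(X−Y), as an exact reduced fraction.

t = 3/2

Work in coordinates with E = (0, 0), T = (1, 0), Q = (0, 1).
1. W is the centroid of triangle TEQ ⇒ W = (1/3, 1/3)
2. F is the centroid of triangle WQT ⇒ F = (4/9, 4/9)
3. J is where the line through E parallel to WQ meets line FQ ⇒ J = (-4/3, 8/3)
4. C lies on line FW with FC:CW = 3:1 ⇒ C = (13/36, 13/36)
5. X lies on line WQ with WX:XQ = 5:4 ⇒ X = (4/27, 19/27)
6. Y lies on line JW with JY:YW = 1:2 ⇒ Y = (-7/9, 17/9)
through C parallel to TQ: direction (-1, 1); meets YX at D = (11/18, 1/9)
D = Y + t·(X−Y) with t = 3/2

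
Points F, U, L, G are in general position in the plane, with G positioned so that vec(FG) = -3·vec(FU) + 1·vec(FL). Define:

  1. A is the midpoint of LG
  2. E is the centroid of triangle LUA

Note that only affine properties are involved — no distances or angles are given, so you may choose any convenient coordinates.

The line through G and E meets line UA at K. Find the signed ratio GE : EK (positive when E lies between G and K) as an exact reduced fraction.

Assign F = (0, 0), U = (1, 0), L = (0, 1), G = (-3, 1) — the answer is frame-independent, so this choice is without loss of generality.
1. A is the midpoint of LG ⇒ A = (-3/2, 1)
2. E is the centroid of triangle LUA ⇒ E = (-1/6, 2/3)
line GE meets UA at K = (-7/8, 3/4)
E = G + t·(K−G) with t = 4/3, so GE:EK = 4/3:-1/3

GE:EK = -4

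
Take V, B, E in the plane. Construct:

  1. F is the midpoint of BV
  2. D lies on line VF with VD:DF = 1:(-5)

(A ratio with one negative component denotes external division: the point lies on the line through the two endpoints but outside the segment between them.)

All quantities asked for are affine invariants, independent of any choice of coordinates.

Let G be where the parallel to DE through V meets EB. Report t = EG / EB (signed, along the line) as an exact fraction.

Choose coordinates V = (0, 0), B = (1, 0), E = (0, 1).
1. F is the midpoint of BV ⇒ F = (1/2, 0)
2. D lies on line VF with VD:DF = 1:(-5) ⇒ D = (-1/8, 0)
through V parallel to DE: direction (1/8, 1); meets EB at G = (1/9, 8/9)
G = E + t·(B−E) with t = 1/9

t = 1/9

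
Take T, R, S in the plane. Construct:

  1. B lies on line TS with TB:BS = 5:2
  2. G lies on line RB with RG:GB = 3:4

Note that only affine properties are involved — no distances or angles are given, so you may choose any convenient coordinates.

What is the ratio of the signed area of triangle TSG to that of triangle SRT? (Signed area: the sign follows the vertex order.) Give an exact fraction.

[TSG]:[SRT] = 4/7

Choose coordinates T = (0, 0), R = (1, 0), S = (0, 1).
1. B lies on line TS with TB:BS = 5:2 ⇒ B = (0, 5/7)
2. G lies on line RB with RG:GB = 3:4 ⇒ G = (4/7, 15/49)
2·[TSG] = -4/7, 2·[SRT] = -1
[TSG]:[SRT] = -4/7:-1 = 4/7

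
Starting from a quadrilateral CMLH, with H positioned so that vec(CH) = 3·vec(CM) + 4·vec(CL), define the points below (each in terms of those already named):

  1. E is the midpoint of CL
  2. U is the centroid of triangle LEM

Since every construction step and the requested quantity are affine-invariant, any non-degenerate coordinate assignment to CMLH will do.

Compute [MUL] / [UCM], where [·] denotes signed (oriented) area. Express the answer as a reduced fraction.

Work in coordinates with C = (0, 0), M = (1, 0), L = (0, 1), H = (3, 4).
1. E is the midpoint of CL ⇒ E = (0, 1/2)
2. U is the centroid of triangle LEM ⇒ U = (1/3, 1/2)
2·[MUL] = -1/6, 2·[UCM] = 1/2
[MUL]:[UCM] = -1/6:1/2 = -1/3

[MUL]:[UCM] = -1/3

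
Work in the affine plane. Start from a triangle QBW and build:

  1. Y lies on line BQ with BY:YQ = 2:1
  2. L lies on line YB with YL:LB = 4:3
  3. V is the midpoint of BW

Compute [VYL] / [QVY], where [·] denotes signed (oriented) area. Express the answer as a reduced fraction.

Work in coordinates with Q = (0, 0), B = (1, 0), W = (0, 1).
1. Y lies on line BQ with BY:YQ = 2:1 ⇒ Y = (1/3, 0)
2. L lies on line YB with YL:LB = 4:3 ⇒ L = (5/7, 0)
3. V is the midpoint of BW ⇒ V = (1/2, 1/2)
2·[VYL] = 4/21, 2·[QVY] = -1/6
[VYL]:[QVY] = 4/21:-1/6 = -8/7

[VYL]:[QVY] = -8/7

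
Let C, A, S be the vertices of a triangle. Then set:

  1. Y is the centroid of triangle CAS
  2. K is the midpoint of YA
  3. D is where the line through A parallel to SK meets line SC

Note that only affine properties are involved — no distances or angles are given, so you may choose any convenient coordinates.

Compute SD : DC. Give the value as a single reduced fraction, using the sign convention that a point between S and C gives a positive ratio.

Work in coordinates with C = (0, 0), A = (1, 0), S = (0, 1).
1. Y is the centroid of triangle CAS ⇒ Y = (1/3, 1/3)
2. K is the midpoint of YA ⇒ K = (2/3, 1/6)
3. D is where the line through A parallel to SK meets line SC ⇒ D = (0, 5/4)
D = S + t·(C−S) with t = -1/4, so SD:DC = t:(1−t) = -1/4:5/4

SD:DC = -1/5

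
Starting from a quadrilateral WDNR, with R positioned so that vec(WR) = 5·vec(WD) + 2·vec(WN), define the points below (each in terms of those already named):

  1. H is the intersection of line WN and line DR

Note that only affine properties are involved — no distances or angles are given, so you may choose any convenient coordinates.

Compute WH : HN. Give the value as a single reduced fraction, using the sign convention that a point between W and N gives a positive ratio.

Assign W = (0, 0), D = (1, 0), N = (0, 1), R = (5, 2) — the answer is frame-independent, so this choice is without loss of generality.
1. H is the intersection of line WN and line DR ⇒ H = (0, -1/2)
H = W + t·(N−W) with t = -1/2, so WH:HN = t:(1−t) = -1/2:3/2

WH:HN = -1/3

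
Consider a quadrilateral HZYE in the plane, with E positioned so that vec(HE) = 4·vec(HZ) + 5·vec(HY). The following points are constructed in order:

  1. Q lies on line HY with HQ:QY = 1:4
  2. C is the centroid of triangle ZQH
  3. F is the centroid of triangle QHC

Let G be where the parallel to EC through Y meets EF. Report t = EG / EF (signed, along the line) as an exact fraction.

t = 228/53

Choose coordinates H = (0, 0), Z = (1, 0), Y = (0, 1), E = (4, 5).
1. Q lies on line HY with HQ:QY = 1:4 ⇒ Q = (0, 1/5)
2. C is the centroid of triangle ZQH ⇒ C = (1/3, 1/15)
3. F is the centroid of triangle QHC ⇒ F = (1/9, 4/45)
through Y parallel to EC: direction (-11/3, -74/15); meets EF at G = (-2024/159, -12821/795)
G = E + t·(F−E) with t = 228/53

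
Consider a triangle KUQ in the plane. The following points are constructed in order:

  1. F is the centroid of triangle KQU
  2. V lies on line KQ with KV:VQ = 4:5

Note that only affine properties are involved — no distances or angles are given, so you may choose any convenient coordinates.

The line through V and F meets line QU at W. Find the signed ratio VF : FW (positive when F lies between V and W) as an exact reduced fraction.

VF:FW = 2/3

Choose coordinates K = (0, 0), U = (1, 0), Q = (0, 1).
1. F is the centroid of triangle KQU ⇒ F = (1/3, 1/3)
2. V lies on line KQ with KV:VQ = 4:5 ⇒ V = (0, 4/9)
line VF meets QU at W = (5/6, 1/6)
F = V + t·(W−V) with t = 2/5, so VF:FW = 2/5:3/5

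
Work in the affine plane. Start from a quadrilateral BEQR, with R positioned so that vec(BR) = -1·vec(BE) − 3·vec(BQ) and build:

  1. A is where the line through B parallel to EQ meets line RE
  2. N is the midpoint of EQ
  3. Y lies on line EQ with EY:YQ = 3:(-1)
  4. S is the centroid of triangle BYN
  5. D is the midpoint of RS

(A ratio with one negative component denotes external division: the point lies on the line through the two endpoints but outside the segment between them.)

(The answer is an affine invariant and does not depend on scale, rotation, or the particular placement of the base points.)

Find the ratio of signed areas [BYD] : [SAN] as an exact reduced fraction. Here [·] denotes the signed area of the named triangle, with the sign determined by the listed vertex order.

[BYD]:[SAN] = 5/2

Work in coordinates with B = (0, 0), E = (1, 0), Q = (0, 1), R = (-1, -3).
1. A is where the line through B parallel to EQ meets line RE ⇒ A = (3/5, -3/5)
2. N is the midpoint of EQ ⇒ N = (1/2, 1/2)
3. Y lies on line EQ with EY:YQ = 3:(-1) ⇒ Y = (-1/2, 3/2)
4. S is the centroid of triangle BYN ⇒ S = (0, 2/3)
5. D is the midpoint of RS ⇒ D = (-1/2, -7/6)
2·[BYD] = 4/3, 2·[SAN] = 8/15
[BYD]:[SAN] = 4/3:8/15 = 5/2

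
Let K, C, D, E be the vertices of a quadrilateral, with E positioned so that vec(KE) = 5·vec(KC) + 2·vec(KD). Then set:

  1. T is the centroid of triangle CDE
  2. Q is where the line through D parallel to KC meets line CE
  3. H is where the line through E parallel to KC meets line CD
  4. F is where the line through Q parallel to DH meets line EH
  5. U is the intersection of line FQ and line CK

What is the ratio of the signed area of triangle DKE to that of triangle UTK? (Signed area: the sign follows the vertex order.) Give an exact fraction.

[DKE]:[UTK] = 5/4

Choose coordinates K = (0, 0), C = (1, 0), D = (0, 1), E = (5, 2).
1. T is the centroid of triangle CDE ⇒ T = (2, 1)
2. Q is where the line through D parallel to KC meets line CE ⇒ Q = (3, 1)
3. H is where the line through E parallel to KC meets line CD ⇒ H = (-1, 2)
4. F is where the line through Q parallel to DH meets line EH ⇒ F = (2, 2)
5. U is the intersection of line FQ and line CK ⇒ U = (4, 0)
2·[DKE] = 5, 2·[UTK] = 4
[DKE]:[UTK] = 5:4 = 5/4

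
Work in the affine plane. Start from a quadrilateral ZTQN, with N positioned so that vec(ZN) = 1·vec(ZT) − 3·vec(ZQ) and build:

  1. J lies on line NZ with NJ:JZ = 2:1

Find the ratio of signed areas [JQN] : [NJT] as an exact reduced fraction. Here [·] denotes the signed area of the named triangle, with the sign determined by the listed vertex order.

Assign Z = (0, 0), T = (1, 0), Q = (0, 1), N = (1, -3) — the answer is frame-independent, so this choice is without loss of generality.
1. J lies on line NZ with NJ:JZ = 2:1 ⇒ J = (1/3, -1)
2·[JQN] = -2/3, 2·[NJT] = -2
[JQN]:[NJT] = -2/3:-2 = 1/3

[JQN]:[NJT] = 1/3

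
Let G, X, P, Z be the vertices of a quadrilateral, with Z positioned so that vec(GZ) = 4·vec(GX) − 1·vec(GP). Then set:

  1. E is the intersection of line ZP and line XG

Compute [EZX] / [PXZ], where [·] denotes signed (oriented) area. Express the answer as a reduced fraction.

Assign G = (0, 0), X = (1, 0), P = (0, 1), Z = (4, -1) — the answer is frame-independent, so this choice is without loss of generality.
1. E is the intersection of line ZP and line XG ⇒ E = (2, 0)
2·[EZX] = -1, 2·[PXZ] = 2
[EZX]:[PXZ] = -1:2 = -1/2

[EZX]:[PXZ] = -1/2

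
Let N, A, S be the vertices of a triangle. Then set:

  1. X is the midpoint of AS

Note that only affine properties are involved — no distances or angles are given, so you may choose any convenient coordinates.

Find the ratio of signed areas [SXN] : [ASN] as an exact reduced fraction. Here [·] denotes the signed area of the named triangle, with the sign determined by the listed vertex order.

[SXN]:[ASN] = -1/2

Work in coordinates with N = (0, 0), A = (1, 0), S = (0, 1).
1. X is the midpoint of AS ⇒ X = (1/2, 1/2)
2·[SXN] = -1/2, 2·[ASN] = 1
[SXN]:[ASN] = -1/2:1 = -1/2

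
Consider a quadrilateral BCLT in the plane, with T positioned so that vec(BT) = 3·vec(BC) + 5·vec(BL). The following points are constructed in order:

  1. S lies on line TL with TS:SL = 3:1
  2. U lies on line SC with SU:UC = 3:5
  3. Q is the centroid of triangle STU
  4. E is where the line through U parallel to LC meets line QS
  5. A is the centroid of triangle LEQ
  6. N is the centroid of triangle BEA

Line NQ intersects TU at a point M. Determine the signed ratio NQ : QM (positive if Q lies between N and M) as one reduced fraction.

Work in coordinates with B = (0, 0), C = (1, 0), L = (0, 1), T = (3, 5).
1. S lies on line TL with TS:SL = 3:1 ⇒ S = (3/4, 2)
2. U lies on line SC with SU:UC = 3:5 ⇒ U = (27/32, 5/4)
3. Q is the centroid of triangle STU ⇒ Q = (49/32, 11/4)
4. E is where the line through U parallel to LC meets line QS ⇒ E = (93/224, 47/28)
5. A is the centroid of triangle LEQ ⇒ A = (109/168, 38/21)
6. N is the centroid of triangle BEA ⇒ N = (715/2016, 293/252)
line NQ meets TU at M = (7027/3040, 289/76)
Q = N + t·(M−N) with t = 95/158, so NQ:QM = 95/158:63/158

NQ:QM = 95/63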